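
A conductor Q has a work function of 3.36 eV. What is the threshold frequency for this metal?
8.1244e+14 Hz

The threshold frequency is when the photon energy equals the work function:
hf₀ = φ

Solving for f₀:
f₀ = φ/h = (3.36 eV × 1.602×10⁻¹⁹ J/eV) / (6.626×10⁻³⁴ J·s)
f₀ = 8.1244e+14 Hz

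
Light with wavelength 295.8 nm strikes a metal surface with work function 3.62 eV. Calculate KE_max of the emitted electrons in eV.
0.5715 eV

Using Einstein's photoelectric equation: KE_max = hf - φ = hc/λ - φ

First, calculate the photon energy:
E_photon = hc/λ = (6.626×10⁻³⁴ J·s)(3×10⁸ m/s) / (295.8×10⁻⁹ m)
E_photon = 4.1915 eV

Then, the maximum kinetic energy:
KE_max = E_photon - φ = 4.1915 eV - 3.62 eV = 0.5715 eV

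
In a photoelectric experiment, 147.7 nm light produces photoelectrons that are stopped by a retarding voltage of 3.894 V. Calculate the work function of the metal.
4.50 eV

The stopping potential gives the maximum kinetic energy: KE_max = eV_s = 3.894 eV

From Einstein's photoelectric equation: KE_max = hc/λ - φ
Rearranging: φ = hc/λ - KE_max

Calculate photon energy:
E_photon = hc/λ = (6.626×10⁻³⁴ J·s)(3×10⁸ m/s) / (147.7×10⁻⁹ m) = 8.3943 eV

Therefore:
φ = 8.3943 - 3.894 = 4.50 eV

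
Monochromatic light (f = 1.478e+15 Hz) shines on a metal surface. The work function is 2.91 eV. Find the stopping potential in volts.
3.2025 V

The stopping potential V_s satisfies: eV_s = KE_max

First, find KE_max using Einstein's equation:
E_photon = hf = (6.626×10⁻³⁴ J·s)(1.478e+15 Hz) = 6.1125 eV
KE_max = E_photon - φ = 6.1125 - 2.91 = 3.2025 eV

Since eV_s = KE_max:
V_s = KE_max/e = 3.2025 V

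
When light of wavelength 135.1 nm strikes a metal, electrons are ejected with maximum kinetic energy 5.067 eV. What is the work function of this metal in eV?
4.11 eV

From Einstein's photoelectric equation: KE_max = hf - φ = hc/λ - φ

Rearranging for φ:
φ = hc/λ - KE_max

Calculate photon energy:
E_photon = hc/λ = 9.1772 eV

Therefore:
φ = 9.1772 - 5.067 = 4.11 eV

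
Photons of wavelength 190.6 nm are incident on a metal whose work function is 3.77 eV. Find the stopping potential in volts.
2.7349 V

The stopping potential V_s satisfies: eV_s = KE_max

First, find KE_max using Einstein's equation:
E_photon = hc/λ = 6.5049 eV
KE_max = E_photon - φ = 6.5049 - 3.77 = 2.7349 eV

Since eV_s = KE_max:
V_s = KE_max/e = 2.7349 V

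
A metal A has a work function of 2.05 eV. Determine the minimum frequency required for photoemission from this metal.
4.9569e+14 Hz

The threshold frequency is when the photon energy equals the work function:
hf₀ = φ

Solving for f₀:
f₀ = φ/h = (2.05 eV × 1.602×10⁻¹⁹ J/eV) / (6.626×10⁻³⁴ J·s)
f₀ = 4.9569e+14 Hz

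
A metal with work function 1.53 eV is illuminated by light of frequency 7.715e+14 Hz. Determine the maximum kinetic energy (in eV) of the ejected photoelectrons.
1.6607 eV

Using Einstein's photoelectric equation: KE_max = hf - φ

First, calculate the photon energy:
E_photon = hf = (6.626×10⁻³⁴ J·s)(7.715e+14 Hz)
E_photon = 3.1907 eV

Then, the maximum kinetic energy:
KE_max = E_photon - φ = 3.1907 eV - 1.53 eV = 1.6607 eV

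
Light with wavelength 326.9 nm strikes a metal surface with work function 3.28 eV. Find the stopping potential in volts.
0.5127 V

The stopping potential V_s satisfies: eV_s = KE_max

First, find KE_max using Einstein's equation:
E_photon = hc/λ = 3.7927 eV
KE_max = E_photon - φ = 3.7927 - 3.28 = 0.5127 eV

Since eV_s = KE_max:
V_s = KE_max/e = 0.5127 V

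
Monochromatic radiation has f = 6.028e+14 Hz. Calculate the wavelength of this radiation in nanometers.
497.33 nm

Using the wave equation: c = fλ

Solving for wavelength:
λ = c/f = (3×10⁸ m/s) / (6.028e+14 Hz)
λ = 497.33 nm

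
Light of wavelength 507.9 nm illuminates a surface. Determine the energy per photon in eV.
2.4411 eV

Using E = hf = hc/λ:

E = hc/λ = (6.626×10⁻³⁴ J·s)(3×10⁸ m/s) / (507.9×10⁻⁹ m)
E = 2.4411 eV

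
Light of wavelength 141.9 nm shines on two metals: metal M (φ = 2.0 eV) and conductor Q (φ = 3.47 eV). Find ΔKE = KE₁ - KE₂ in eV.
1.4700 eV

Using KE_max = hc/λ - φ for each metal:

Photon energy: E = hc/λ = 8.7374 eV

For metal M (φ₁ = 2.0 eV):
KE₁ = E - φ₁ = 8.7374 - 2.0 = 6.7374 eV

For conductor Q (φ₂ = 3.47 eV):
KE₂ = E - φ₂ = 8.7374 - 3.47 = 5.2674 eV

Difference:
ΔKE = KE₁ - KE₂ = 6.7374 - 5.2674 = 1.4700 eV

Note: The difference equals the difference in work functions: 3.47 - 2.0 = 1.47 eV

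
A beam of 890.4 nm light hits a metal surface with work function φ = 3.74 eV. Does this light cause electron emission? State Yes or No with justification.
No

For photoemission, the photon energy must exceed the work function.

Photon energy: E = hc/λ = 1.3925 eV
Work function: φ = 3.74 eV

Since E_photon (1.3925 eV) < φ (3.74 eV), photoemission will NOT occur.
The threshold wavelength is λ₀ = hc/φ = 331.5 nm.
Since 890.4 nm > 331.5 nm, the photons lack sufficient energy.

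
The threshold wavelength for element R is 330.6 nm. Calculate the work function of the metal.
3.75 eV

At the threshold wavelength, photon energy equals work function:
φ = hc/λ₀

Calculating:
φ = (6.626×10⁻³⁴ J·s)(3×10⁸ m/s) / (330.6×10⁻⁹ m)
φ = 3.75 eV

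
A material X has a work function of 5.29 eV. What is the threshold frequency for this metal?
1.2791e+15 Hz

The threshold frequency is when the photon energy equals the work function:
hf₀ = φ

Solving for f₀:
f₀ = φ/h = (5.29 eV × 1.602×10⁻¹⁹ J/eV) / (6.626×10⁻³⁴ J·s)
f₀ = 1.2791e+15 Hz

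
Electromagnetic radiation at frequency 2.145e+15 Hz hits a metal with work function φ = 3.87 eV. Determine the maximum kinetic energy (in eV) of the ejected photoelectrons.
5.0010 eV

Using Einstein's photoelectric equation: KE_max = hf - φ

First, calculate the photon energy:
E_photon = hf = (6.626×10⁻³⁴ J·s)(2.145e+15 Hz)
E_photon = 8.8710 eV

Then, the maximum kinetic energy:
KE_max = E_photon - φ = 8.8710 eV - 3.87 eV = 5.0010 eV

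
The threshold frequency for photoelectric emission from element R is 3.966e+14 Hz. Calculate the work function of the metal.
1.64 eV

At the threshold frequency, photon energy equals work function:
φ = hf₀

Calculating:
φ = (6.626×10⁻³⁴ J·s)(3.966e+14 Hz)
φ = 1.64 eV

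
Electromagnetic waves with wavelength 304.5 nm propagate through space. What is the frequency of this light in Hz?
9.8454e+14 Hz

Using the wave equation: c = fλ

Solving for frequency:
f = c/λ = (3×10⁸ m/s) / (304.5×10⁻⁹ m)
f = 9.8454e+14 Hz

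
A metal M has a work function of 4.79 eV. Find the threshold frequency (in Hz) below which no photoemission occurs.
1.1582e+15 Hz

The threshold frequency is when the photon energy equals the work function:
hf₀ = φ

Solving for f₀:
f₀ = φ/h = (4.79 eV × 1.602×10⁻¹⁹ J/eV) / (6.626×10⁻³⁴ J·s)
f₀ = 1.1582e+15 Hz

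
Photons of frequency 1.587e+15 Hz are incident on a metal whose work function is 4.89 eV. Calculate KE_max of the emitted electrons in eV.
1.6733 eV

Using Einstein's photoelectric equation: KE_max = hf - φ

First, calculate the photon energy:
E_photon = hf = (6.626×10⁻³⁴ J·s)(1.587e+15 Hz)
E_photon = 6.5633 eV

Then, the maximum kinetic energy:
KE_max = E_photon - φ = 6.5633 eV - 4.89 eV = 1.6733 eV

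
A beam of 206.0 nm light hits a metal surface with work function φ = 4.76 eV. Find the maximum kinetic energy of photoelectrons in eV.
1.2587 eV

Using Einstein's photoelectric equation: KE_max = hf - φ = hc/λ - φ

First, calculate the photon energy:
E_photon = hc/λ = (6.626×10⁻³⁴ J·s)(3×10⁸ m/s) / (206.0×10⁻⁹ m)
E_photon = 6.0187 eV

Then, the maximum kinetic energy:
KE_max = E_photon - φ = 6.0187 eV - 4.76 eV = 1.2587 eV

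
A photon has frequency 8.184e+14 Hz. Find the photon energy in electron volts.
3.3846 eV

Using E = hf:

E = hf = (6.626×10⁻³⁴ J·s)(8.184e+14 Hz)
E = 3.3846 eV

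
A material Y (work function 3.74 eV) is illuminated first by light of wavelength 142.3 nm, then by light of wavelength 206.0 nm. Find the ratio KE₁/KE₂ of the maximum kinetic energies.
2.1824

Using Einstein's equation: KE_max = hc/λ - φ

For λ₁ = 142.3 nm:
E₁ = hc/λ₁ = 8.7129 eV
KE₁ = E₁ - φ = 8.7129 - 3.74 = 4.9729 eV

For λ₂ = 206.0 nm:
E₂ = hc/λ₂ = 6.0187 eV
KE₂ = E₂ - φ = 6.0187 - 3.74 = 2.2787 eV

Ratio: KE₁/KE₂ = 4.9729/2.2787 = 2.1824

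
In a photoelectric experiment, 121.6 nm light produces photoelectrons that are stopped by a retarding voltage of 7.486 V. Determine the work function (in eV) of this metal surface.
2.71 eV

The stopping potential gives the maximum kinetic energy: KE_max = eV_s = 7.486 eV

From Einstein's photoelectric equation: KE_max = hc/λ - φ
Rearranging: φ = hc/λ - KE_max

Calculate photon energy:
E_photon = hc/λ = (6.626×10⁻³⁴ J·s)(3×10⁸ m/s) / (121.6×10⁻⁹ m) = 10.1961 eV

Therefore:
φ = 10.1961 - 7.486 = 2.71 eV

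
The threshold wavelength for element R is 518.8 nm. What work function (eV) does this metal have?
2.39 eV

At the threshold wavelength, photon energy equals work function:
φ = hc/λ₀

Calculating:
φ = (6.626×10⁻³⁴ J·s)(3×10⁸ m/s) / (518.8×10⁻⁹ m)
φ = 2.39 eV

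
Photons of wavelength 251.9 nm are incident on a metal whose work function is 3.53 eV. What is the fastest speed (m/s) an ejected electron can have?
6.9974e+05 m/s

First, find the maximum kinetic energy:
E_photon = hc/λ = 4.9220 eV
KE_max = E_photon - φ = 4.9220 - 3.53 = 1.3920 eV

Convert to Joules: KE_max = 1.3920 × 1.602×10⁻¹⁹ J = 2.2302e-19 J

Then use KE = ½mv² to find velocity:
v = √(2·KE/m) = √(2 × 2.2302e-19 J / 9.109e-31 kg)
v = 6.9974e+05 m/s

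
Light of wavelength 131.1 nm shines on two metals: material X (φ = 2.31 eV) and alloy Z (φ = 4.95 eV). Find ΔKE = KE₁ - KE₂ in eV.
2.6400 eV

Using KE_max = hc/λ - φ for each metal:

Photon energy: E = hc/λ = 9.4572 eV

For material X (φ₁ = 2.31 eV):
KE₁ = E - φ₁ = 9.4572 - 2.31 = 7.1472 eV

For alloy Z (φ₂ = 4.95 eV):
KE₂ = E - φ₂ = 9.4572 - 4.95 = 4.5072 eV

Difference:
ΔKE = KE₁ - KE₂ = 7.1472 - 4.5072 = 2.6400 eV

Note: The difference equals the difference in work functions: 4.95 - 2.31 = 2.64 eV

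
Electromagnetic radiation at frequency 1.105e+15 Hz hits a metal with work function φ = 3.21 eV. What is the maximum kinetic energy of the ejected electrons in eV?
1.3599 eV

Using Einstein's photoelectric equation: KE_max = hf - φ

First, calculate the photon energy:
E_photon = hf = (6.626×10⁻³⁴ J·s)(1.105e+15 Hz)
E_photon = 4.5699 eV

Then, the maximum kinetic energy:
KE_max = E_photon - φ = 4.5699 eV - 3.21 eV = 1.3599 eV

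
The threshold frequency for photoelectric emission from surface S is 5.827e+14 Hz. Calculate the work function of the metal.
2.41 eV

At the threshold frequency, photon energy equals work function:
φ = hf₀

Calculating:
φ = (6.626×10⁻³⁴ J·s)(5.827e+14 Hz)
φ = 2.41 eV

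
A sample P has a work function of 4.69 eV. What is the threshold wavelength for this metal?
264.36 nm

The threshold wavelength is when the photon energy equals the work function:
hc/λ₀ = φ

Solving for λ₀:
λ₀ = hc/φ = (6.626×10⁻³⁴ J·s)(3×10⁸ m/s) / (4.69 eV × 1.602×10⁻¹⁹ J/eV)
λ₀ = 264.36 nm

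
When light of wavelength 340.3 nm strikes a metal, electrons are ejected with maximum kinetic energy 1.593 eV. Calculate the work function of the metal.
2.05 eV

From Einstein's photoelectric equation: KE_max = hf - φ = hc/λ - φ

Rearranging for φ:
φ = hc/λ - KE_max

Calculate photon energy:
E_photon = hc/λ = 3.6434 eV

Therefore:
φ = 3.6434 - 1.593 = 2.05 eV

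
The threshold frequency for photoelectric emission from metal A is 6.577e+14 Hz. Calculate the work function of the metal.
2.72 eV

At the threshold frequency, photon energy equals work function:
φ = hf₀

Calculating:
φ = (6.626×10⁻³⁴ J·s)(6.577e+14 Hz)
φ = 2.72 eV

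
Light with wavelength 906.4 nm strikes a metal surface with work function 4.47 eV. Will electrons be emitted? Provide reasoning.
No

For photoemission, the photon energy must exceed the work function.

Photon energy: E = hc/λ = 1.3679 eV
Work function: φ = 4.47 eV

Since E_photon (1.3679 eV) < φ (4.47 eV), photoemission will NOT occur.
The threshold wavelength is λ₀ = hc/φ = 277.4 nm.
Since 906.4 nm > 277.4 nm, the photons lack sufficient energy.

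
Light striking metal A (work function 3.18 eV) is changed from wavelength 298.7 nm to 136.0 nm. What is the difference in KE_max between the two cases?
4.9657 eV

Using Einstein's equation: KE_max = hc/λ - φ

For λ₁ = 298.7 nm:
KE₁ = hc/λ₁ - φ = 4.1508 - 3.18 = 0.9708 eV

For λ₂ = 136.0 nm:
KE₂ = hc/λ₂ - φ = 9.1165 - 3.18 = 5.9365 eV

Change in KE:
ΔKE = KE₂ - KE₁ = 5.9365 - 0.9708 = 4.9657 eV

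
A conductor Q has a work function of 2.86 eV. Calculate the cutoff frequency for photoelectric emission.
6.9154e+14 Hz

The threshold frequency is when the photon energy equals the work function:
hf₀ = φ

Solving for f₀:
f₀ = φ/h = (2.86 eV × 1.602×10⁻¹⁹ J/eV) / (6.626×10⁻³⁴ J·s)
f₀ = 6.9154e+14 Hz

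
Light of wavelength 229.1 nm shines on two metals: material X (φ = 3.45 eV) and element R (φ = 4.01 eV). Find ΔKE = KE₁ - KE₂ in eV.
0.5600 eV

Using KE_max = hc/λ - φ for each metal:

Photon energy: E = hc/λ = 5.4118 eV

For material X (φ₁ = 3.45 eV):
KE₁ = E - φ₁ = 5.4118 - 3.45 = 1.9618 eV

For element R (φ₂ = 4.01 eV):
KE₂ = E - φ₂ = 5.4118 - 4.01 = 1.4018 eV

Difference:
ΔKE = KE₁ - KE₂ = 1.9618 - 1.4018 = 0.5600 eV

Note: The difference equals the difference in work functions: 4.01 - 3.45 = 0.56 eV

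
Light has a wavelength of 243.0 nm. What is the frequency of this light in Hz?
1.2337e+15 Hz

Using the wave equation: c = fλ

Solving for frequency:
f = c/λ = (3×10⁸ m/s) / (243.0×10⁻⁹ m)
f = 1.2337e+15 Hz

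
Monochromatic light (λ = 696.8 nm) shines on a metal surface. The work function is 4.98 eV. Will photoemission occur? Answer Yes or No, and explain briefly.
No

For photoemission, the photon energy must exceed the work function.

Photon energy: E = hc/λ = 1.7793 eV
Work function: φ = 4.98 eV

Since E_photon (1.7793 eV) < φ (4.98 eV), photoemission will NOT occur.
The threshold wavelength is λ₀ = hc/φ = 249.0 nm.
Since 696.8 nm > 249.0 nm, the photons lack sufficient energy.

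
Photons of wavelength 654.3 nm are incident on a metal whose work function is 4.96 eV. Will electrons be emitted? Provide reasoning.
No

For photoemission, the photon energy must exceed the work function.

Photon energy: E = hc/λ = 1.8949 eV
Work function: φ = 4.96 eV

Since E_photon (1.8949 eV) < φ (4.96 eV), photoemission will NOT occur.
The threshold wavelength is λ₀ = hc/φ = 250.0 nm.
Since 654.3 nm > 250.0 nm, the photons lack sufficient energy.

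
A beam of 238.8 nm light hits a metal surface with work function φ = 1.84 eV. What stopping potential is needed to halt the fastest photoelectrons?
3.3520 V

The stopping potential V_s satisfies: eV_s = KE_max

First, find KE_max using Einstein's equation:
E_photon = hc/λ = 5.1920 eV
KE_max = E_photon - φ = 5.1920 - 1.84 = 3.3520 eV

Since eV_s = KE_max:
V_s = KE_max/e = 3.3520 V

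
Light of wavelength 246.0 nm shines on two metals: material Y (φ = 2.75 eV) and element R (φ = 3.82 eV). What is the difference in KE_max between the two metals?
1.0700 eV

Using KE_max = hc/λ - φ for each metal:

Photon energy: E = hc/λ = 5.0400 eV

For material Y (φ₁ = 2.75 eV):
KE₁ = E - φ₁ = 5.0400 - 2.75 = 2.2900 eV

For element R (φ₂ = 3.82 eV):
KE₂ = E - φ₂ = 5.0400 - 3.82 = 1.2200 eV

Difference:
ΔKE = KE₁ - KE₂ = 2.2900 - 1.2200 = 1.0700 eV

Note: The difference equals the difference in work functions: 3.82 - 2.75 = 1.07 eV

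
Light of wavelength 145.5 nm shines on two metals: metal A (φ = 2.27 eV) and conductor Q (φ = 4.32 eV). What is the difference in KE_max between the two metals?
2.0500 eV

Using KE_max = hc/λ - φ for each metal:

Photon energy: E = hc/λ = 8.5213 eV

For metal A (φ₁ = 2.27 eV):
KE₁ = E - φ₁ = 8.5213 - 2.27 = 6.2513 eV

For conductor Q (φ₂ = 4.32 eV):
KE₂ = E - φ₂ = 8.5213 - 4.32 = 4.2013 eV

Difference:
ΔKE = KE₁ - KE₂ = 6.2513 - 4.2013 = 2.0500 eV

Note: The difference equals the difference in work functions: 4.32 - 2.27 = 2.05 eV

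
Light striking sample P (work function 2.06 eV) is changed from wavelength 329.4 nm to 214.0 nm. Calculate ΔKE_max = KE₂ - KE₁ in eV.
2.0297 eV

Using Einstein's equation: KE_max = hc/λ - φ

For λ₁ = 329.4 nm:
KE₁ = hc/λ₁ - φ = 3.7639 - 2.06 = 1.7039 eV

For λ₂ = 214.0 nm:
KE₂ = hc/λ₂ - φ = 5.7937 - 2.06 = 3.7337 eV

Change in KE:
ΔKE = KE₂ - KE₁ = 3.7337 - 1.7039 = 2.0297 eV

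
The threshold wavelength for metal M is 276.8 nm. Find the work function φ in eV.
4.48 eV

At the threshold wavelength, photon energy equals work function:
φ = hc/λ₀

Calculating:
φ = (6.626×10⁻³⁴ J·s)(3×10⁸ m/s) / (276.8×10⁻⁹ m)
φ = 4.48 eV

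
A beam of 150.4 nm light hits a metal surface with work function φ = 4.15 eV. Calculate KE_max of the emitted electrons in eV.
4.0936 eV

Using Einstein's photoelectric equation: KE_max = hf - φ = hc/λ - φ

First, calculate the photon energy:
E_photon = hc/λ = (6.626×10⁻³⁴ J·s)(3×10⁸ m/s) / (150.4×10⁻⁹ m)
E_photon = 8.2436 eV

Then, the maximum kinetic energy:
KE_max = E_photon - φ = 8.2436 eV - 4.15 eV = 4.0936 eV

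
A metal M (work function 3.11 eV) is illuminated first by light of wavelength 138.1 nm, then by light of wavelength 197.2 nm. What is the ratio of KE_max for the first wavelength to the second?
1.8468

Using Einstein's equation: KE_max = hc/λ - φ

For λ₁ = 138.1 nm:
E₁ = hc/λ₁ = 8.9779 eV
KE₁ = E₁ - φ = 8.9779 - 3.11 = 5.8679 eV

For λ₂ = 197.2 nm:
E₂ = hc/λ₂ = 6.2872 eV
KE₂ = E₂ - φ = 6.2872 - 3.11 = 3.1772 eV

Ratio: KE₁/KE₂ = 5.8679/3.1772 = 1.8468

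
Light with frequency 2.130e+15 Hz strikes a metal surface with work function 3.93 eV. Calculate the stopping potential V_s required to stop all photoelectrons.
4.8790 V

The stopping potential V_s satisfies: eV_s = KE_max

First, find KE_max using Einstein's equation:
E_photon = hf = (6.626×10⁻³⁴ J·s)(2.130e+15 Hz) = 8.8090 eV
KE_max = E_photon - φ = 8.8090 - 3.93 = 4.8790 eV

Since eV_s = KE_max:
V_s = KE_max/e = 4.8790 V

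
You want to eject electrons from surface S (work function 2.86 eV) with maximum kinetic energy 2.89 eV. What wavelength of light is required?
215.62 nm

From Einstein's equation: KE_max = hc/λ - φ

Rearranging for λ:
hc/λ = KE_max + φ
λ = hc/(KE_max + φ)

Required photon energy:
E_photon = KE_max + φ = 2.89 + 2.86 = 5.75 eV

Required wavelength:
λ = hc/E_photon = (6.626×10⁻³⁴)(3×10⁸) / (5.75 × 1.602×10⁻¹⁹)
λ = 215.62 nm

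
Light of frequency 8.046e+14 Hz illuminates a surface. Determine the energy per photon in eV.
3.3276 eV

Using E = hf:

E = hf = (6.626×10⁻³⁴ J·s)(8.046e+14 Hz)
E = 3.3276 eV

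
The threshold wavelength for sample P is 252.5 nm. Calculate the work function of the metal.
4.91 eV

At the threshold wavelength, photon energy equals work function:
φ = hc/λ₀

Calculating:
φ = (6.626×10⁻³⁴ J·s)(3×10⁸ m/s) / (252.5×10⁻⁹ m)
φ = 4.91 eV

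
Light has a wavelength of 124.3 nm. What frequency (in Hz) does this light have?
2.4118e+15 Hz

Using the wave equation: c = fλ

Solving for frequency:
f = c/λ = (3×10⁸ m/s) / (124.3×10⁻⁹ m)
f = 2.4118e+15 Hz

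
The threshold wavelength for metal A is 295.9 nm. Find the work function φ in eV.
4.19 eV

At the threshold wavelength, photon energy equals work function:
φ = hc/λ₀

Calculating:
φ = (6.626×10⁻³⁴ J·s)(3×10⁸ m/s) / (295.9×10⁻⁹ m)
φ = 4.19 eV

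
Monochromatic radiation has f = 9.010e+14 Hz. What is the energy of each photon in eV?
3.7262 eV

Using E = hf:

E = hf = (6.626×10⁻³⁴ J·s)(9.010e+14 Hz)
E = 3.7262 eV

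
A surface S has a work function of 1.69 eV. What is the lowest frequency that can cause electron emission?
4.0864e+14 Hz

The threshold frequency is when the photon energy equals the work function:
hf₀ = φ

Solving for f₀:
f₀ = φ/h = (1.69 eV × 1.602×10⁻¹⁹ J/eV) / (6.626×10⁻³⁴ J·s)
f₀ = 4.0864e+14 Hz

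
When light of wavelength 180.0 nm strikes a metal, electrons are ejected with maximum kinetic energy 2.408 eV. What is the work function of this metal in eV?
4.48 eV

From Einstein's photoelectric equation: KE_max = hf - φ = hc/λ - φ

Rearranging for φ:
φ = hc/λ - KE_max

Calculate photon energy:
E_photon = hc/λ = 6.8880 eV

Therefore:
φ = 6.8880 - 2.408 = 4.48 eV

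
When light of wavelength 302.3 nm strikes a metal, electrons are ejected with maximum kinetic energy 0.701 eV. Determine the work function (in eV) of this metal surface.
3.40 eV

From Einstein's photoelectric equation: KE_max = hf - φ = hc/λ - φ

Rearranging for φ:
φ = hc/λ - KE_max

Calculate photon energy:
E_photon = hc/λ = 4.1014 eV

Therefore:
φ = 4.1014 - 0.701 = 3.40 eV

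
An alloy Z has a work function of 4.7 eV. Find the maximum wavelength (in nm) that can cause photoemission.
263.80 nm

The threshold wavelength is when the photon energy equals the work function:
hc/λ₀ = φ

Solving for λ₀:
λ₀ = hc/φ = (6.626×10⁻³⁴ J·s)(3×10⁸ m/s) / (4.7 eV × 1.602×10⁻¹⁹ J/eV)
λ₀ = 263.80 nm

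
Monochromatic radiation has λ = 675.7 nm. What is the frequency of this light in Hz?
4.4368e+14 Hz

Using the wave equation: c = fλ

Solving for frequency:
f = c/λ = (3×10⁸ m/s) / (675.7×10⁻⁹ m)
f = 4.4368e+14 Hz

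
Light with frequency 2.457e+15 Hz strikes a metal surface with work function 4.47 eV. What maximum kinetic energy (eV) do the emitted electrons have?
5.6913 eV

Using Einstein's photoelectric equation: KE_max = hf - φ

First, calculate the photon energy:
E_photon = hf = (6.626×10⁻³⁴ J·s)(2.457e+15 Hz)
E_photon = 10.1613 eV

Then, the maximum kinetic energy:
KE_max = E_photon - φ = 10.1613 eV - 4.47 eV = 5.6913 eV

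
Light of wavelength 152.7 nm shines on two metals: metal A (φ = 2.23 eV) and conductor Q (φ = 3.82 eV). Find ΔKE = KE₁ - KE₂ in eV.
1.5900 eV

Using KE_max = hc/λ - φ for each metal:

Photon energy: E = hc/λ = 8.1195 eV

For metal A (φ₁ = 2.23 eV):
KE₁ = E - φ₁ = 8.1195 - 2.23 = 5.8895 eV

For conductor Q (φ₂ = 3.82 eV):
KE₂ = E - φ₂ = 8.1195 - 3.82 = 4.2995 eV

Difference:
ΔKE = KE₁ - KE₂ = 5.8895 - 4.2995 = 1.5900 eV

Note: The difference equals the difference in work functions: 3.82 - 2.23 = 1.59 eV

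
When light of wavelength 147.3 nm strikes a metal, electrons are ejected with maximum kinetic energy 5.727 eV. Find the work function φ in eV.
2.69 eV

From Einstein's photoelectric equation: KE_max = hf - φ = hc/λ - φ

Rearranging for φ:
φ = hc/λ - KE_max

Calculate photon energy:
E_photon = hc/λ = 8.4171 eV

Therefore:
φ = 8.4171 - 5.727 = 2.69 eV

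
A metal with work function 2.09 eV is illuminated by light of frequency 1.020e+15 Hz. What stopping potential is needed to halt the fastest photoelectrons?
2.1284 V

The stopping potential V_s satisfies: eV_s = KE_max

First, find KE_max using Einstein's equation:
E_photon = hf = (6.626×10⁻³⁴ J·s)(1.020e+15 Hz) = 4.2184 eV
KE_max = E_photon - φ = 4.2184 - 2.09 = 2.1284 eV

Since eV_s = KE_max:
V_s = KE_max/e = 2.1284 V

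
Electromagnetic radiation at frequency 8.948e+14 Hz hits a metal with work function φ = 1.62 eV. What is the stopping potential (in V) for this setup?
2.0806 V

The stopping potential V_s satisfies: eV_s = KE_max

First, find KE_max using Einstein's equation:
E_photon = hf = (6.626×10⁻³⁴ J·s)(8.948e+14 Hz) = 3.7006 eV
KE_max = E_photon - φ = 3.7006 - 1.62 = 2.0806 eV

Since eV_s = KE_max:
V_s = KE_max/e = 2.0806 V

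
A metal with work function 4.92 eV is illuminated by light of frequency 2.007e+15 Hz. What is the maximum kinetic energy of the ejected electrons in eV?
3.3803 eV

Using Einstein's photoelectric equation: KE_max = hf - φ

First, calculate the photon energy:
E_photon = hf = (6.626×10⁻³⁴ J·s)(2.007e+15 Hz)
E_photon = 8.3003 eV

Then, the maximum kinetic energy:
KE_max = E_photon - φ = 8.3003 eV - 4.92 eV = 3.3803 eV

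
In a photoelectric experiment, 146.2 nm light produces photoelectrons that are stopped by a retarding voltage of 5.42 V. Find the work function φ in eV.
3.06 eV

The stopping potential gives the maximum kinetic energy: KE_max = eV_s = 5.42 eV

From Einstein's photoelectric equation: KE_max = hc/λ - φ
Rearranging: φ = hc/λ - KE_max

Calculate photon energy:
E_photon = hc/λ = (6.626×10⁻³⁴ J·s)(3×10⁸ m/s) / (146.2×10⁻⁹ m) = 8.4805 eV

Therefore:
φ = 8.4805 - 5.42 = 3.06 eV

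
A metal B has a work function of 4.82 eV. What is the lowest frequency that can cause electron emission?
1.1655e+15 Hz

The threshold frequency is when the photon energy equals the work function:
hf₀ = φ

Solving for f₀:
f₀ = φ/h = (4.82 eV × 1.602×10⁻¹⁹ J/eV) / (6.626×10⁻³⁴ J·s)
f₀ = 1.1655e+15 Hz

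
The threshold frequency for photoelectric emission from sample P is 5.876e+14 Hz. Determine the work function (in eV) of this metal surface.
2.43 eV

At the threshold frequency, photon energy equals work function:
φ = hf₀

Calculating:
φ = (6.626×10⁻³⁴ J·s)(5.876e+14 Hz)
φ = 2.43 eV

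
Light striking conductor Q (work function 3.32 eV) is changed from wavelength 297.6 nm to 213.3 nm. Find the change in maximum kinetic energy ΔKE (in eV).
1.6465 eV

Using Einstein's equation: KE_max = hc/λ - φ

For λ₁ = 297.6 nm:
KE₁ = hc/λ₁ - φ = 4.1661 - 3.32 = 0.8461 eV

For λ₂ = 213.3 nm:
KE₂ = hc/λ₂ - φ = 5.8127 - 3.32 = 2.4927 eV

Change in KE:
ΔKE = KE₂ - KE₁ = 2.4927 - 0.8461 = 1.6465 eV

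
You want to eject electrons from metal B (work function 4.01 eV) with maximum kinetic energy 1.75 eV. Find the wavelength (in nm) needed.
215.25 nm

From Einstein's equation: KE_max = hc/λ - φ

Rearranging for λ:
hc/λ = KE_max + φ
λ = hc/(KE_max + φ)

Required photon energy:
E_photon = KE_max + φ = 1.75 + 4.01 = 5.76 eV

Required wavelength:
λ = hc/E_photon = (6.626×10⁻³⁴)(3×10⁸) / (5.76 × 1.602×10⁻¹⁹)
λ = 215.25 nm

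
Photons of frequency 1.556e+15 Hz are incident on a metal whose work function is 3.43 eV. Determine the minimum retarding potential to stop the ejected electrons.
3.0051 V

The stopping potential V_s satisfies: eV_s = KE_max

First, find KE_max using Einstein's equation:
E_photon = hf = (6.626×10⁻³⁴ J·s)(1.556e+15 Hz) = 6.4351 eV
KE_max = E_photon - φ = 6.4351 - 3.43 = 3.0051 eV

Since eV_s = KE_max:
V_s = KE_max/e = 3.0051 V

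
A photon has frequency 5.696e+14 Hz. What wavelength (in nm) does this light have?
526.32 nm

Using the wave equation: c = fλ

Solving for wavelength:
λ = c/f = (3×10⁸ m/s) / (5.696e+14 Hz)
λ = 526.32 nm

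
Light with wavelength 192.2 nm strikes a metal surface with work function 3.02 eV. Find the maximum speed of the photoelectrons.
1.0986e+06 m/s

First, find the maximum kinetic energy:
E_photon = hc/λ = 6.4508 eV
KE_max = E_photon - φ = 6.4508 - 3.02 = 3.4308 eV

Convert to Joules: KE_max = 3.4308 × 1.602×10⁻¹⁹ J = 5.4967e-19 J

Then use KE = ½mv² to find velocity:
v = √(2·KE/m) = √(2 × 5.4967e-19 J / 9.109e-31 kg)
v = 1.0986e+06 m/s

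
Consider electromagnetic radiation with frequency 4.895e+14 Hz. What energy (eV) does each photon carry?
2.0244 eV

Using E = hf:

E = hf = (6.626×10⁻³⁴ J·s)(4.895e+14 Hz)
E = 2.0244 eV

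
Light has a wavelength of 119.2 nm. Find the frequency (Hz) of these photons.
2.5150e+15 Hz

Using the wave equation: c = fλ

Solving for frequency:
f = c/λ = (3×10⁸ m/s) / (119.2×10⁻⁹ m)
f = 2.5150e+15 Hz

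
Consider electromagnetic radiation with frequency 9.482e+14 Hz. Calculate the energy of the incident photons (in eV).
3.9214 eV

Using E = hf:

E = hf = (6.626×10⁻³⁴ J·s)(9.482e+14 Hz)
E = 3.9214 eV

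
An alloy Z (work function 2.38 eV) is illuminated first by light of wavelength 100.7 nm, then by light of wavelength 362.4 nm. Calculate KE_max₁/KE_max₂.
9.5392

Using Einstein's equation: KE_max = hc/λ - φ

For λ₁ = 100.7 nm:
E₁ = hc/λ₁ = 12.3122 eV
KE₁ = E₁ - φ = 12.3122 - 2.38 = 9.9322 eV

For λ₂ = 362.4 nm:
E₂ = hc/λ₂ = 3.4212 eV
KE₂ = E₂ - φ = 3.4212 - 2.38 = 1.0412 eV

Ratio: KE₁/KE₂ = 9.9322/1.0412 = 9.5392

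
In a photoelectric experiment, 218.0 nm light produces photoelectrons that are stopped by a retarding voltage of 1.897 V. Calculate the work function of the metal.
3.79 eV

The stopping potential gives the maximum kinetic energy: KE_max = eV_s = 1.897 eV

From Einstein's photoelectric equation: KE_max = hc/λ - φ
Rearranging: φ = hc/λ - KE_max

Calculate photon energy:
E_photon = hc/λ = (6.626×10⁻³⁴ J·s)(3×10⁸ m/s) / (218.0×10⁻⁹ m) = 5.6873 eV

Therefore:
φ = 5.6873 - 1.897 = 3.79 eV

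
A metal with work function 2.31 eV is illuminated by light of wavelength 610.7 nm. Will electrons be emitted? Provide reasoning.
No

For photoemission, the photon energy must exceed the work function.

Photon energy: E = hc/λ = 2.0302 eV
Work function: φ = 2.31 eV

Since E_photon (2.0302 eV) < φ (2.31 eV), photoemission will NOT occur.
The threshold wavelength is λ₀ = hc/φ = 536.7 nm.
Since 610.7 nm > 536.7 nm, the photons lack sufficient energy.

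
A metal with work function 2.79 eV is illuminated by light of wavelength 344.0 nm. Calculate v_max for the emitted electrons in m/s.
5.3517e+05 m/s

First, find the maximum kinetic energy:
E_photon = hc/λ = 3.6042 eV
KE_max = E_photon - φ = 3.6042 - 2.79 = 0.8142 eV

Convert to Joules: KE_max = 0.8142 × 1.602×10⁻¹⁹ J = 1.3045e-19 J

Then use KE = ½mv² to find velocity:
v = √(2·KE/m) = √(2 × 1.3045e-19 J / 9.109e-31 kg)
v = 5.3517e+05 m/s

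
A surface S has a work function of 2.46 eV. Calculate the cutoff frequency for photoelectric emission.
5.9483e+14 Hz

The threshold frequency is when the photon energy equals the work function:
hf₀ = φ

Solving for f₀:
f₀ = φ/h = (2.46 eV × 1.602×10⁻¹⁹ J/eV) / (6.626×10⁻³⁴ J·s)
f₀ = 5.9483e+14 Hz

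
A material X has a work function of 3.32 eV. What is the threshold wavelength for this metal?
373.45 nm

The threshold wavelength is when the photon energy equals the work function:
hc/λ₀ = φ

Solving for λ₀:
λ₀ = hc/φ = (6.626×10⁻³⁴ J·s)(3×10⁸ m/s) / (3.32 eV × 1.602×10⁻¹⁹ J/eV)
λ₀ = 373.45 nm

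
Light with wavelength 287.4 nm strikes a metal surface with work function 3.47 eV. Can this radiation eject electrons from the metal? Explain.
Yes

For photoemission, the photon energy must exceed the work function.

Photon energy: E = hc/λ = 4.3140 eV
Work function: φ = 3.47 eV

Since E_photon (4.3140 eV) > φ (3.47 eV), photoemission WILL occur.
The threshold wavelength is λ₀ = hc/φ = 357.3 nm.
Since 287.4 nm < 357.3 nm, the light has sufficient energy.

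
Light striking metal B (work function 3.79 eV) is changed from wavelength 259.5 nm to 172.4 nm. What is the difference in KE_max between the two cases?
2.4138 eV

Using Einstein's equation: KE_max = hc/λ - φ

For λ₁ = 259.5 nm:
KE₁ = hc/λ₁ - φ = 4.7778 - 3.79 = 0.9878 eV

For λ₂ = 172.4 nm:
KE₂ = hc/λ₂ - φ = 7.1917 - 3.79 = 3.4017 eV

Change in KE:
ΔKE = KE₂ - KE₁ = 3.4017 - 0.9878 = 2.4138 eV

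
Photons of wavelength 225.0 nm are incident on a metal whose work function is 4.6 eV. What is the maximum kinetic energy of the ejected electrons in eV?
0.9104 eV

Using Einstein's photoelectric equation: KE_max = hf - φ = hc/λ - φ

First, calculate the photon energy:
E_photon = hc/λ = (6.626×10⁻³⁴ J·s)(3×10⁸ m/s) / (225.0×10⁻⁹ m)
E_photon = 5.5104 eV

Then, the maximum kinetic energy:
KE_max = E_photon - φ = 5.5104 eV - 4.6 eV = 0.9104 eV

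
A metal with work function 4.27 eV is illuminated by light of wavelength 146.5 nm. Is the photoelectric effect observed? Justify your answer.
Yes

For photoemission, the photon energy must exceed the work function.

Photon energy: E = hc/λ = 8.4631 eV
Work function: φ = 4.27 eV

Since E_photon (8.4631 eV) > φ (4.27 eV), photoemission WILL occur.
The threshold wavelength is λ₀ = hc/φ = 290.4 nm.
Since 146.5 nm < 290.4 nm, the light has sufficient energy.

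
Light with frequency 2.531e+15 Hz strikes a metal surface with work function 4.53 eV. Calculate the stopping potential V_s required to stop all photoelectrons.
5.9374 V

The stopping potential V_s satisfies: eV_s = KE_max

First, find KE_max using Einstein's equation:
E_photon = hf = (6.626×10⁻³⁴ J·s)(2.531e+15 Hz) = 10.4674 eV
KE_max = E_photon - φ = 10.4674 - 4.53 = 5.9374 eV

Since eV_s = KE_max:
V_s = KE_max/e = 5.9374 V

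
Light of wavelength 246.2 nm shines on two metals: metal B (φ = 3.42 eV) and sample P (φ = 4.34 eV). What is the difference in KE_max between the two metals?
0.9200 eV

Using KE_max = hc/λ - φ for each metal:

Photon energy: E = hc/λ = 5.0359 eV

For metal B (φ₁ = 3.42 eV):
KE₁ = E - φ₁ = 5.0359 - 3.42 = 1.6159 eV

For sample P (φ₂ = 4.34 eV):
KE₂ = E - φ₂ = 5.0359 - 4.34 = 0.6959 eV

Difference:
ΔKE = KE₁ - KE₂ = 1.6159 - 0.6959 = 0.9200 eV

Note: The difference equals the difference in work functions: 4.34 - 3.42 = 0.92 eV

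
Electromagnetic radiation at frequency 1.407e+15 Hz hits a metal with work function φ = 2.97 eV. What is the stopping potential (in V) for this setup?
2.8489 V

The stopping potential V_s satisfies: eV_s = KE_max

First, find KE_max using Einstein's equation:
E_photon = hf = (6.626×10⁻³⁴ J·s)(1.407e+15 Hz) = 5.8189 eV
KE_max = E_photon - φ = 5.8189 - 2.97 = 2.8489 eV

Since eV_s = KE_max:
V_s = KE_max/e = 2.8489 V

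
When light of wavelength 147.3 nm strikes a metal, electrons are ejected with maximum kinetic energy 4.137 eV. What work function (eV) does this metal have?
4.28 eV

From Einstein's photoelectric equation: KE_max = hf - φ = hc/λ - φ

Rearranging for φ:
φ = hc/λ - KE_max

Calculate photon energy:
E_photon = hc/λ = 8.4171 eV

Therefore:
φ = 8.4171 - 4.137 = 4.28 eV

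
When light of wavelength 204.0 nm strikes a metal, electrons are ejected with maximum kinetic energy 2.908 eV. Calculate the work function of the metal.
3.17 eV

From Einstein's photoelectric equation: KE_max = hf - φ = hc/λ - φ

Rearranging for φ:
φ = hc/λ - KE_max

Calculate photon energy:
E_photon = hc/λ = 6.0777 eV

Therefore:
φ = 6.0777 - 2.908 = 3.17 eV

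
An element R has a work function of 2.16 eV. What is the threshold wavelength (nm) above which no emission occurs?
574.00 nm

The threshold wavelength is when the photon energy equals the work function:
hc/λ₀ = φ

Solving for λ₀:
λ₀ = hc/φ = (6.626×10⁻³⁴ J·s)(3×10⁸ m/s) / (2.16 eV × 1.602×10⁻¹⁹ J/eV)
λ₀ = 574.00 nm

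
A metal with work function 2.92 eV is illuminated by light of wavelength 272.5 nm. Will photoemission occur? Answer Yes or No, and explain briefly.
Yes

For photoemission, the photon energy must exceed the work function.

Photon energy: E = hc/λ = 4.5499 eV
Work function: φ = 2.92 eV

Since E_photon (4.5499 eV) > φ (2.92 eV), photoemission WILL occur.
The threshold wavelength is λ₀ = hc/φ = 424.6 nm.
Since 272.5 nm < 424.6 nm, the light has sufficient energy.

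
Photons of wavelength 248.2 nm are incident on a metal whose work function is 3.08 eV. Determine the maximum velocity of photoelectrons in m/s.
8.2082e+05 m/s

First, find the maximum kinetic energy:
E_photon = hc/λ = 4.9953 eV
KE_max = E_photon - φ = 4.9953 - 3.08 = 1.9153 eV

Convert to Joules: KE_max = 1.9153 × 1.602×10⁻¹⁹ J = 3.0687e-19 J

Then use KE = ½mv² to find velocity:
v = √(2·KE/m) = √(2 × 3.0687e-19 J / 9.109e-31 kg)
v = 8.2082e+05 m/s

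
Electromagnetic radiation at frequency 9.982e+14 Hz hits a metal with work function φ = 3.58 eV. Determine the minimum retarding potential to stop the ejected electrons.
0.5482 V

The stopping potential V_s satisfies: eV_s = KE_max

First, find KE_max using Einstein's equation:
E_photon = hf = (6.626×10⁻³⁴ J·s)(9.982e+14 Hz) = 4.1282 eV
KE_max = E_photon - φ = 4.1282 - 3.58 = 0.5482 eV

Since eV_s = KE_max:
V_s = KE_max/e = 0.5482 V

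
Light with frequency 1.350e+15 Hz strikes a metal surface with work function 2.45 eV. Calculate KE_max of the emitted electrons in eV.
3.1332 eV

Using Einstein's photoelectric equation: KE_max = hf - φ

First, calculate the photon energy:
E_photon = hf = (6.626×10⁻³⁴ J·s)(1.350e+15 Hz)
E_photon = 5.5832 eV

Then, the maximum kinetic energy:
KE_max = E_photon - φ = 5.5832 eV - 2.45 eV = 3.1332 eV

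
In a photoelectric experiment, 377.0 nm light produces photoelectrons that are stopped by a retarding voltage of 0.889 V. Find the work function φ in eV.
2.40 eV

The stopping potential gives the maximum kinetic energy: KE_max = eV_s = 0.889 eV

From Einstein's photoelectric equation: KE_max = hc/λ - φ
Rearranging: φ = hc/λ - KE_max

Calculate photon energy:
E_photon = hc/λ = (6.626×10⁻³⁴ J·s)(3×10⁸ m/s) / (377.0×10⁻⁹ m) = 3.2887 eV

Therefore:
φ = 3.2887 - 0.889 = 2.40 eV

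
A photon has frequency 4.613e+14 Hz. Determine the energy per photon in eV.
1.9078 eV

Using E = hf:

E = hf = (6.626×10⁻³⁴ J·s)(4.613e+14 Hz)
E = 1.9078 eV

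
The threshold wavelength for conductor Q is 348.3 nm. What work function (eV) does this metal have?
3.56 eV

At the threshold wavelength, photon energy equals work function:
φ = hc/λ₀

Calculating:
φ = (6.626×10⁻³⁴ J·s)(3×10⁸ m/s) / (348.3×10⁻⁹ m)
φ = 3.56 eV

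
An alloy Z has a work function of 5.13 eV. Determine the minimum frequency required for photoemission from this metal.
1.2404e+15 Hz

The threshold frequency is when the photon energy equals the work function:
hf₀ = φ

Solving for f₀:
f₀ = φ/h = (5.13 eV × 1.602×10⁻¹⁹ J/eV) / (6.626×10⁻³⁴ J·s)
f₀ = 1.2404e+15 Hz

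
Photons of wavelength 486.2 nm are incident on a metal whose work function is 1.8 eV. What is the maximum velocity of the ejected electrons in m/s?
5.1366e+05 m/s

First, find the maximum kinetic energy:
E_photon = hc/λ = 2.5501 eV
KE_max = E_photon - φ = 2.5501 - 1.8 = 0.7501 eV

Convert to Joules: KE_max = 0.7501 × 1.602×10⁻¹⁹ J = 1.2017e-19 J

Then use KE = ½mv² to find velocity:
v = √(2·KE/m) = √(2 × 1.2017e-19 J / 9.109e-31 kg)
v = 5.1366e+05 m/s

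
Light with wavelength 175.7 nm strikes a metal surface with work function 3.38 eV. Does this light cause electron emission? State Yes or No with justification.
Yes

For photoemission, the photon energy must exceed the work function.

Photon energy: E = hc/λ = 7.0566 eV
Work function: φ = 3.38 eV

Since E_photon (7.0566 eV) > φ (3.38 eV), photoemission WILL occur.
The threshold wavelength is λ₀ = hc/φ = 366.8 nm.
Since 175.7 nm < 366.8 nm, the light has sufficient energy.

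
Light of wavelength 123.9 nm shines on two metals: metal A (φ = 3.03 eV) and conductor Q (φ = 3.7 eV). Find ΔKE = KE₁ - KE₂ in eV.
0.6700 eV

Using KE_max = hc/λ - φ for each metal:

Photon energy: E = hc/λ = 10.0068 eV

For metal A (φ₁ = 3.03 eV):
KE₁ = E - φ₁ = 10.0068 - 3.03 = 6.9768 eV

For conductor Q (φ₂ = 3.7 eV):
KE₂ = E - φ₂ = 10.0068 - 3.7 = 6.3068 eV

Difference:
ΔKE = KE₁ - KE₂ = 6.9768 - 6.3068 = 0.6700 eV

Note: The difference equals the difference in work functions: 3.7 - 3.03 = 0.67 eV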